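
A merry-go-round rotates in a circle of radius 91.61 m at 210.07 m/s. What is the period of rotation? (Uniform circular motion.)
T = 2πr/v = 2π×91.61/210.07 = 2.74 s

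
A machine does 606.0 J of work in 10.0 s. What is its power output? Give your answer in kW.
P = W/t = 606 J / 10 s = 60.6 W = 0.0606 kW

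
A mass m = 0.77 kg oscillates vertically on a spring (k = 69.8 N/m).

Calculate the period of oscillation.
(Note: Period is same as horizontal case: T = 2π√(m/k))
T = 2π√(m/k) = 2π√(0.77/69.8) = 0.6599 s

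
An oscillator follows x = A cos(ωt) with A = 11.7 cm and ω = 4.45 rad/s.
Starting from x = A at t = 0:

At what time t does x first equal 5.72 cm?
cos(ωt) = x/A = 5.72/11.7 = 0.4889
ωt = arccos(0.4889) = 1.06 rad
t = 1.06/4.45 = 0.2382 s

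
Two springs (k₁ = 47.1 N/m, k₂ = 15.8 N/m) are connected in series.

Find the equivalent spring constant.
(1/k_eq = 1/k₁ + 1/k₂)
1/k_eq = 1/47.1 + 1/15.8 = 0.084523; k_eq = 11.83 N/m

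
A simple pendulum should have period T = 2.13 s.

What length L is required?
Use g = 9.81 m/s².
T = 2π√(L/g) → L = g(T/2π)² = 9.81×(2.13/2π)² = 1.127 m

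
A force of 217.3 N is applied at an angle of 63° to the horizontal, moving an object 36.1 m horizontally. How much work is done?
W = Fd cosθ = 217.3×36.1×cos(63°) = 3561.3 J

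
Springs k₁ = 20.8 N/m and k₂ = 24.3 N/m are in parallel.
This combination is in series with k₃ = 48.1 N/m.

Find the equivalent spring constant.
k₁₂ = k₁ + k₂ = 45.1 N/m (parallel)
1/k_eq = 1/k₁₂ + 1/k₃ → k_eq = 23.28 N/m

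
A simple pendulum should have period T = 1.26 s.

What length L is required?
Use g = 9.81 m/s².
T = 2π√(L/g) → L = g(T/2π)² = 9.81×(1.26/2π)² = 0.3945 m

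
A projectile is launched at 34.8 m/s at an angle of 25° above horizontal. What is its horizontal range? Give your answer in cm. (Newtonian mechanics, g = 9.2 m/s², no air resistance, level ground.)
R = v₀² sin(2θ) / g (with unit conversion) = 10080.0 cm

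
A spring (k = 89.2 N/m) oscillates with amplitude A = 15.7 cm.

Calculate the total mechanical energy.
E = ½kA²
E = ½kA² = ½×89.2×(0.157)² = 1.099 J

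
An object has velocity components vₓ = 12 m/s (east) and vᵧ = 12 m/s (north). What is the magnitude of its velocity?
|v| = √(vₓ² + vᵧ²) = √(12² + 12²) = √(288) = 16.97 m/s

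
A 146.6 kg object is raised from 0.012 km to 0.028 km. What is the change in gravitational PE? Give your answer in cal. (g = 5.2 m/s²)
ΔPE = mg(h₂ − h₁) = 146.6 kg × 5.2 m/s² × (28 − 12) m = 1.22e+04 J = 2915.0 cal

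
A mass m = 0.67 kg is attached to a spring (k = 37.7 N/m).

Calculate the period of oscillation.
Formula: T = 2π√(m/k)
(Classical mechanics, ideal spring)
T = 2π√(m/k) = 2π√(0.67/37.7) = 0.8376 s; f = 1/T = 1.194 Hz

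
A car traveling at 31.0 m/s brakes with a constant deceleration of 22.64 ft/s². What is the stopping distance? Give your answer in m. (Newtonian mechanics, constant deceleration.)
d = v₀² / (2a) (with unit conversion) = 69.63 m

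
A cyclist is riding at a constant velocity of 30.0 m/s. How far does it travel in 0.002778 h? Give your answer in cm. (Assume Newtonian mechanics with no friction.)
d = vt (with unit conversion) = 30000.0 cm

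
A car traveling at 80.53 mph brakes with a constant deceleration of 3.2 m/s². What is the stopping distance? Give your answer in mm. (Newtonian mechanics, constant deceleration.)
d = v₀² / (2a) (with unit conversion) = 202500.0 mm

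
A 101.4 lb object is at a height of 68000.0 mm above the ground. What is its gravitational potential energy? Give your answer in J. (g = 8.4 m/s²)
PE = mgh = 45.99 kg × 8.4 m/s² × 68 m = 2.627e+04 J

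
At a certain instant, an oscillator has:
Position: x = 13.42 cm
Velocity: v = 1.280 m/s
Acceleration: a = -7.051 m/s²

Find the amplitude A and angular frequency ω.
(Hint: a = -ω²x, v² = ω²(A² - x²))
a = −ω²x → ω = √(|a|/x) = √(7.051/0.1342) = 7.249 rad/s
v² = ω²(A² − x²) → A = √(x² + v²/ω²) = √(0.1342² + 1.28²/7.249²) = 0.2218 m = 22.18 cm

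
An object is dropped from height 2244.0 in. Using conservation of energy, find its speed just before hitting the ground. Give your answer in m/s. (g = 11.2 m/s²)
mgh = ½mv² → v = √(2gh) = √(2×11.2×57) = 35.73 m/s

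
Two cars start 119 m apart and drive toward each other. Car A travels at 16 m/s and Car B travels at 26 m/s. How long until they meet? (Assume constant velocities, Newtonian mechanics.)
Combined speed: v_combined = 16 + 26 = 42 m/s
Time to meet: t = d/42 = 119/42 = 2.83 s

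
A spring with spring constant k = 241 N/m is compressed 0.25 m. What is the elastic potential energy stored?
PE = ½kx² = ½×241×0.25² = 7.531 J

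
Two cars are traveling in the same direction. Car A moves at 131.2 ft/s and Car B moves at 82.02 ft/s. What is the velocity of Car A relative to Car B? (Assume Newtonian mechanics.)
v_rel = v_A - v_B = 131.2 - 82.02 = 49.18 ft/s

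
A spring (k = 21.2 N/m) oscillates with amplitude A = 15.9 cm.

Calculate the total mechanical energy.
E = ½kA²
E = ½kA² = ½×21.2×(0.159)² = 0.268 J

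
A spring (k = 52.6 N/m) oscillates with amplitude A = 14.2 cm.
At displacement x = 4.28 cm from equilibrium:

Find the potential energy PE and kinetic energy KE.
E_total = ½kA² = ½×52.6×(0.142)² = 0.5303 J
PE = ½kx² = ½×52.6×(0.0428)² = 0.04818 J
KE = E_total − PE = 0.4821 J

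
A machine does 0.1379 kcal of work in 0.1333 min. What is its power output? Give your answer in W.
P = W/t = 577 J / 7.998 s = 72.14 W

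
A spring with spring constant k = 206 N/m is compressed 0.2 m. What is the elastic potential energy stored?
PE = ½kx² = ½×206×0.2² = 4.12 J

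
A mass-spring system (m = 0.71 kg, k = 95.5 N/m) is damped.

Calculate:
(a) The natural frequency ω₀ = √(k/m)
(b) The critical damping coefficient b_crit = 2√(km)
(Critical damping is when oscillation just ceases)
ω₀ = √(k/m) = √(95.5/0.71) = 11.6 rad/s
b_crit = 2√(km) = 2√(95.5×0.71) = 16.47 kg/s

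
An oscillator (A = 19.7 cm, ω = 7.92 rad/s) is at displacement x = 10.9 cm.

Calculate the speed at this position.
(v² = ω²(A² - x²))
v = ω√(A² − x²) = 7.92×√(0.197² − 0.109²) = 1.3 m/s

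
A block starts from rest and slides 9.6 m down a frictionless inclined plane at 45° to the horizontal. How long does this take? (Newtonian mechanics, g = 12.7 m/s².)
a = g sin(θ) = 12.7 × sin(45°) = 8.98 m/s²
t = √(2d/a) = √(2 × 9.6 / 8.98) = 1.46 s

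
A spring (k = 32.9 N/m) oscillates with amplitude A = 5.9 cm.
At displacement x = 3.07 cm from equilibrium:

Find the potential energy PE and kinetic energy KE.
E_total = ½kA² = ½×32.9×(0.059)² = 0.05726 J
PE = ½kx² = ½×32.9×(0.0307)² = 0.0155 J
KE = E_total − PE = 0.04176 J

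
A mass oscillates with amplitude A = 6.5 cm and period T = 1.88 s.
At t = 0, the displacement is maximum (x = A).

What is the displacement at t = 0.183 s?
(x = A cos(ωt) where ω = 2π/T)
ω = 2π/T = 2π/1.88 = 3.342 rad/s
x = A cos(ωt) = 6.5×cos(3.342×0.183) = 5.322 cm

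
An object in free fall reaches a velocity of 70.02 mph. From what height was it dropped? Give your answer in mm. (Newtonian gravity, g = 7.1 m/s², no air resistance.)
h = v²/(2g) (with unit conversion) = 69000.0 mm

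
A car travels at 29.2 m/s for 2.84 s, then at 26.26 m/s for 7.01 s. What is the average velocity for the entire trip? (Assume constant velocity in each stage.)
d₁ = v₁t₁ = 29.2 × 2.84 = 82.928 m
d₂ = v₂t₂ = 26.26 × 7.01 = 184.083 m
d_total = 267.01 m, t_total = 9.85 s
v_avg = d_total/t_total = 267.01/9.85 = 27.11 m/s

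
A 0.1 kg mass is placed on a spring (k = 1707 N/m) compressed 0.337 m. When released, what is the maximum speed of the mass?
½kx² = ½mv² → v = x√(k/m) = 0.337×√(1707/0.1) = 44.03 m/s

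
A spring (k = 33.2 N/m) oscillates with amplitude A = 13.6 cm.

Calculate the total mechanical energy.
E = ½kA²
E = ½kA² = ½×33.2×(0.136)² = 0.307 J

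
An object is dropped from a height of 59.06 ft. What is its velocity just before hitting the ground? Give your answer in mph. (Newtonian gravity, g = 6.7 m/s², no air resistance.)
v = √(2gh) (with unit conversion) = 34.74 mph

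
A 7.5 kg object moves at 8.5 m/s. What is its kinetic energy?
KE = ½mv² = ½×7.5×8.5² = 270.9375 J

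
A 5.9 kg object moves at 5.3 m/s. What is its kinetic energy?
KE = ½mv² = ½×5.9×5.3² = 82.8655 J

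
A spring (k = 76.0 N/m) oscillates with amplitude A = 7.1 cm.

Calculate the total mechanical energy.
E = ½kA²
E = ½kA² = ½×76.0×(0.071)² = 0.1916 J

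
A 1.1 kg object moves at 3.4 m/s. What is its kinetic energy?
KE = ½mv² = ½×1.1×3.4² = 6.358 J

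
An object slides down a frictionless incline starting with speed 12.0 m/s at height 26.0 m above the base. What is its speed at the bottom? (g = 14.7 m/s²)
½mv₀² + mgh = ½mv² → v = √(v₀² + 2gh) = √(12² + 2×14.7×26) = 30.14 m/s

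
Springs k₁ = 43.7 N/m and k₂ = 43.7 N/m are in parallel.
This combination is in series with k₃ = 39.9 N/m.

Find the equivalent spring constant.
k₁₂ = k₁ + k₂ = 87.4 N/m (parallel)
1/k_eq = 1/k₁₂ + 1/k₃ → k_eq = 27.39 N/m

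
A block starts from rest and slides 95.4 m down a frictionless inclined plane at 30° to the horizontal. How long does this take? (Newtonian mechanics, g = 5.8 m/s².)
a = g sin(θ) = 5.8 × sin(30°) = 2.9 m/s²
t = √(2d/a) = √(2 × 95.4 / 2.9) = 8.11 s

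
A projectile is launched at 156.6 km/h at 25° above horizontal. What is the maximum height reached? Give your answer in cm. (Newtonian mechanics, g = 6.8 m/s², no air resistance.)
H = v₀²sin²(θ)/(2g) (with unit conversion) = 2485.0 cm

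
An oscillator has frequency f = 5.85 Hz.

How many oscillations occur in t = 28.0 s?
n = f×t = 5.85×28.0 = 163.8 oscillations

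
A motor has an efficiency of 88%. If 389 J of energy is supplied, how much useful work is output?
W_out = η × W_in = 0.88 × 389 = 342.32 J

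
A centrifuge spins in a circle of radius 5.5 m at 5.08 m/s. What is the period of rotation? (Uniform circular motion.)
T = 2πr/v = 2π×5.5/5.08 = 6.8 s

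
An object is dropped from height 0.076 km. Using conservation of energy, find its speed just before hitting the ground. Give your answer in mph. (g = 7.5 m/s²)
mgh = ½mv² → v = √(2gh) = √(2×7.5×76) = 33.76 m/s = 75.53 mph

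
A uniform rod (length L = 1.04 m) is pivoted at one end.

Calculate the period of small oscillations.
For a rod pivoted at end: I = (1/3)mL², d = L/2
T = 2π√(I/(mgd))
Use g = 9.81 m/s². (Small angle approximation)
I/m = (1/3)L² = 0.3605 m²; d = L/2 = 0.52 m
T = 2π√(I/(mgd)) = 2π√(0.3605/(9.81×0.52)) = 1.67 s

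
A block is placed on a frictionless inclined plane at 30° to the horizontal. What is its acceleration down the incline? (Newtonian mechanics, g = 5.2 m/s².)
a = g sin(θ) = 5.2 × sin(30°) = 5.2 × 0.5 = 2.6 m/s²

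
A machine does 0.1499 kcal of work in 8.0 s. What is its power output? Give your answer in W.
P = W/t = 627.2 J / 8 s = 78.4 W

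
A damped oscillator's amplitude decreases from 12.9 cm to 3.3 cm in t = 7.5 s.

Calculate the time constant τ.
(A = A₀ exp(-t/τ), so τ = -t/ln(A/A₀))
A/A₀ = 3.3/12.9 = 0.2558; ln(A/A₀) = -1.363
τ = −t/ln(A/A₀) = −7.5/-1.363 = 5.501 s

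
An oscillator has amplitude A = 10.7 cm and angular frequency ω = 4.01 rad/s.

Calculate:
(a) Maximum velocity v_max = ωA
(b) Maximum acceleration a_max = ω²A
v_max = ωA = 4.01×0.107 = 0.4291 m/s
a_max = ω²A = 4.01²×0.107 = 1.721 m/s²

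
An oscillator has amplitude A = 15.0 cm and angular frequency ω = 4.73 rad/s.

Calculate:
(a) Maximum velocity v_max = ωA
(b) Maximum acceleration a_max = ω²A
v_max = ωA = 4.73×0.15 = 0.7095 m/s
a_max = ω²A = 4.73²×0.15 = 3.356 m/s²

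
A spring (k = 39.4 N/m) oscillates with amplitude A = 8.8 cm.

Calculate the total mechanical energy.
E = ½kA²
E = ½kA² = ½×39.4×(0.088)² = 0.1526 J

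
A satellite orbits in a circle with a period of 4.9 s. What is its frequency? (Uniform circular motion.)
f = 1/T = 1/4.9 = 0.2041 Hz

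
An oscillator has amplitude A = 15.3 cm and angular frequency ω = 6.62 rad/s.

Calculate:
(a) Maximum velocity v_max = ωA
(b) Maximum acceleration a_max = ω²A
v_max = ωA = 6.62×0.153 = 1.013 m/s
a_max = ω²A = 6.62²×0.153 = 6.705 m/s²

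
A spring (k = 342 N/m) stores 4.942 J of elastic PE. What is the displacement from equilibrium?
PE = ½kx² → x = √(2PE/k) = √(2×4.942/342) = 0.17 m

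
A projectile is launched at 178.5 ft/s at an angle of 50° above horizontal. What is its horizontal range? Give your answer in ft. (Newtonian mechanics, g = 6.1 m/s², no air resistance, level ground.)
R = v₀² sin(2θ) / g (with unit conversion) = 1568.0 ft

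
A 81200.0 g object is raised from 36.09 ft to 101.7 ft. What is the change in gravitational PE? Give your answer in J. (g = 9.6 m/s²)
ΔPE = mg(h₂ − h₁) = 81.2 kg × 9.6 m/s² × (31 − 11) m = 1.559e+04 J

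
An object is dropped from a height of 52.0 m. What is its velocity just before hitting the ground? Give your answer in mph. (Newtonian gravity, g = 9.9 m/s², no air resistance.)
v = √(2gh) (with unit conversion) = 71.78 mph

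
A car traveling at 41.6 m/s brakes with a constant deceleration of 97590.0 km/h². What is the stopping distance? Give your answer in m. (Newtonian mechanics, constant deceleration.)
d = v₀² / (2a) (with unit conversion) = 114.9 m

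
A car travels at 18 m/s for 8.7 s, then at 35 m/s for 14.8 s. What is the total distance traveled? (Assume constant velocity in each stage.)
d₁ = v₁t₁ = 18 × 8.7 = 156.6 m
d₂ = v₂t₂ = 35 × 14.8 = 518 m
d_total = 156.6 + 518 = 674.6 m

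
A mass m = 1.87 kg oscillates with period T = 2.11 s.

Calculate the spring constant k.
T = 2π√(m/k) → k = m(2π/T)² = 1.87×(2π/2.11)² = 16.58 N/m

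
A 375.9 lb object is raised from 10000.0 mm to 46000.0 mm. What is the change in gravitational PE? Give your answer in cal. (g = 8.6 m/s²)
ΔPE = mg(h₂ − h₁) = 170.5 kg × 8.6 m/s² × (46 − 10) m = 5.279e+04 J = 12620.0 cal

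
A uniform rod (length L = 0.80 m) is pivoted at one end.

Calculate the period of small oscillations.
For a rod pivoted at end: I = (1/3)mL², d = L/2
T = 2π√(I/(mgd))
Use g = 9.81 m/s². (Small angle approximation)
I/m = (1/3)L² = 0.2133 m²; d = L/2 = 0.4 m
T = 2π√(I/(mgd)) = 2π√(0.2133/(9.81×0.4)) = 1.465 s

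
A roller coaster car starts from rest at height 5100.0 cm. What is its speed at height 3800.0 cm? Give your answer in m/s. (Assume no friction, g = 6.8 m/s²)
mgh₁ = ½mv₂² + mgh₂ → v₂ = √(2g(h₁−h₂)) = √(2×6.8×(51−38)) = 13.3 m/s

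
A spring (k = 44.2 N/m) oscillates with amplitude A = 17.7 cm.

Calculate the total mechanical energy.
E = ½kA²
E = ½kA² = ½×44.2×(0.177)² = 0.6924 J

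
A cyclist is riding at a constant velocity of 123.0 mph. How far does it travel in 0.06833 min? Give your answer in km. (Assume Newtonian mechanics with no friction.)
d = vt (with unit conversion) = 0.2254 km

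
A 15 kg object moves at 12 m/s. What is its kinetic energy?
KE = ½mv² = ½×15×12² = 1080.0 J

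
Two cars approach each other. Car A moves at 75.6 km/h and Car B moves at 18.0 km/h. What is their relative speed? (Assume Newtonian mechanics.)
v_rel = v_A + v_B = 75.6 + 18.0 = 93.6 km/h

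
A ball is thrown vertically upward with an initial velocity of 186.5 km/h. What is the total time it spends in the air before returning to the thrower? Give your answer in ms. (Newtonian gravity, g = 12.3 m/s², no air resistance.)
t_total = 2v₀/g (with unit conversion) = 8424.0 ms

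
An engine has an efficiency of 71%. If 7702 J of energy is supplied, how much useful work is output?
W_out = η × W_in = 0.71 × 7702 = 5468.4 J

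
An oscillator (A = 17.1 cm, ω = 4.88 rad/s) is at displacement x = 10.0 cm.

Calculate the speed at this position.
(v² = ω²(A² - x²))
v = ω√(A² − x²) = 4.88×√(0.171² − 0.1²) = 0.6769 m/s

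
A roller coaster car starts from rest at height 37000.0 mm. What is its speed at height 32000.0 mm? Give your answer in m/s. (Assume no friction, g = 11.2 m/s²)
mgh₁ = ½mv₂² + mgh₂ → v₂ = √(2g(h₁−h₂)) = √(2×11.2×(37−32)) = 10.58 m/s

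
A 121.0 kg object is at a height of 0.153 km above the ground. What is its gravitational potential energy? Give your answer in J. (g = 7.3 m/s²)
PE = mgh = 121 kg × 7.3 m/s² × 153 m = 1.351e+05 J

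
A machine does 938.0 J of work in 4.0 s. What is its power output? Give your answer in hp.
P = W/t = 938 J / 4 s = 234.5 W = 0.3145 hp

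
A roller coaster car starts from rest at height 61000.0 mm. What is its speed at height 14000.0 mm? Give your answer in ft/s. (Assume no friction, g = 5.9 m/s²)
mgh₁ = ½mv₂² + mgh₂ → v₂ = √(2g(h₁−h₂)) = √(2×5.9×(61−14)) = 23.55 m/s = 77.26 ft/s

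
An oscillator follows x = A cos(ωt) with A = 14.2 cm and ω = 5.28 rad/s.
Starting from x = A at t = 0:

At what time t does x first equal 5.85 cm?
cos(ωt) = x/A = 5.85/14.2 = 0.412
ωt = arccos(0.412) = 1.146 rad
t = 1.146/5.28 = 0.2171 s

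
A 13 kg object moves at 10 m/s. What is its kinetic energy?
KE = ½mv² = ½×13×10² = 650.0 J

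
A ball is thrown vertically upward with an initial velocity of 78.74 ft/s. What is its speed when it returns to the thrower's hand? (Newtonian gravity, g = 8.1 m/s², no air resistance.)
By conservation of energy, the ball returns at the same speed = 78.74 ft/s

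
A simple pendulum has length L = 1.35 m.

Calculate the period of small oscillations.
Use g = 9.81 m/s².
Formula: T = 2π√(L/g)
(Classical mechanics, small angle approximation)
T = 2π√(L/g) = 2π√(1.35/9.81) = 2.331 s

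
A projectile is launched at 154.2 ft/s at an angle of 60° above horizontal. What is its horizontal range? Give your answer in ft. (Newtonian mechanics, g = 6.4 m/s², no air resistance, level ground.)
R = v₀² sin(2θ) / g (with unit conversion) = 980.7 ft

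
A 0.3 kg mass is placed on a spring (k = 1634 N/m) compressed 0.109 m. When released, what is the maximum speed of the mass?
½kx² = ½mv² → v = x√(k/m) = 0.109×√(1634/0.3) = 8.044 m/s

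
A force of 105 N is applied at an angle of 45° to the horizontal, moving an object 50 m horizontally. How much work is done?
W = Fd cosθ = 105×50×cos(45°) = 3712.3 J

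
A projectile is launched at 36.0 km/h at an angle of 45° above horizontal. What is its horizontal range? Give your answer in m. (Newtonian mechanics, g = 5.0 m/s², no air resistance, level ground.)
R = v₀² sin(2θ) / g (with unit conversion) = 20.0 m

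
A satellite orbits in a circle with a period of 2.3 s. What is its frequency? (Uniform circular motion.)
f = 1/T = 1/2.3 = 0.4348 Hz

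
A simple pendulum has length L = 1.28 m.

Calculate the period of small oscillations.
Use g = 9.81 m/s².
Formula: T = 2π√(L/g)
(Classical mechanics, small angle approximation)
T = 2π√(L/g) = 2π√(1.28/9.81) = 2.27 s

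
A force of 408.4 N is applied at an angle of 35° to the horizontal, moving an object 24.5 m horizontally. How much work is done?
W = Fd cosθ = 408.4×24.5×cos(35°) = 8196.3 J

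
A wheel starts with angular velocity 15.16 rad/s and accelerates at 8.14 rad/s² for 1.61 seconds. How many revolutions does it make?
θ = ω₀t + ½αt² = 15.16×1.61 + ½×8.14×1.61² = 34.96 rad
Revolutions = θ/(2π) = 34.96/(2π) = 5.56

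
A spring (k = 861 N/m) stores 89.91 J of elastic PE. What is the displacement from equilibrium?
PE = ½kx² → x = √(2PE/k) = √(2×89.91/861) = 0.457 m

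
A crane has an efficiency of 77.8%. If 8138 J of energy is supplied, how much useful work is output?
W_out = η × W_in = 0.778 × 8138 = 6331.4 J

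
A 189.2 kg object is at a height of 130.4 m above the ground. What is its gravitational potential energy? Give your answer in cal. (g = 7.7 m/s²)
PE = mgh = 189.2 kg × 7.7 m/s² × 130.4 m = 1.9e+05 J = 45400.0 cal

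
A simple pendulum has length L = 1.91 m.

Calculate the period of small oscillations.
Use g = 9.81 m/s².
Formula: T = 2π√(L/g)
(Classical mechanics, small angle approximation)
T = 2π√(L/g) = 2π√(1.91/9.81) = 2.772 s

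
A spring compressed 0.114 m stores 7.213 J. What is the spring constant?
PE = ½kx² → k = 2PE/x² = 2×7.213/0.114² = 1110.0 N/m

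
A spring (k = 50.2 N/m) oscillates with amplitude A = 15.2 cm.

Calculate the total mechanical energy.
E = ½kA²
E = ½kA² = ½×50.2×(0.152)² = 0.5799 J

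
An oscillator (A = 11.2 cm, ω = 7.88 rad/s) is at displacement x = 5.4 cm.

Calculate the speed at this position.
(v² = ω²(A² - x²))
v = ω√(A² − x²) = 7.88×√(0.112² − 0.054²) = 0.7732 m/s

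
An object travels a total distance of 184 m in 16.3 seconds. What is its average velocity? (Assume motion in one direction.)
v_avg = Δd / Δt = 184 / 16.3 = 11.29 m/s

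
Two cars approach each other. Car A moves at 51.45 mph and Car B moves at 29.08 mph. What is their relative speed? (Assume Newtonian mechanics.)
v_rel = v_A + v_B = 51.45 + 29.08 = 80.53 mph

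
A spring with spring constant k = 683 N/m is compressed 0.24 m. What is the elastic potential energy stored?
PE = ½kx² = ½×683×0.24² = 19.67 J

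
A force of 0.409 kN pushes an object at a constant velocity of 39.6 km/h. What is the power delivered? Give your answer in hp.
P = Fv = 409 N × 11 m/s = 4499 W = 6.033 hp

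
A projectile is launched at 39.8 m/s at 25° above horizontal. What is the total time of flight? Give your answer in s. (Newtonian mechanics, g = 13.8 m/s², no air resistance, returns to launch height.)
T = 2v₀sin(θ)/g = 2.438 s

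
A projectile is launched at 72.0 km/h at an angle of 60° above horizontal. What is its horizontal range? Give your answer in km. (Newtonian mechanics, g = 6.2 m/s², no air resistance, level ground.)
R = v₀² sin(2θ) / g (with unit conversion) = 0.05587 km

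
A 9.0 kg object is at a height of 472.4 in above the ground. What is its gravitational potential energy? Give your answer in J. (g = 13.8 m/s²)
PE = mgh = 9 kg × 13.8 m/s² × 12 m = 1490 J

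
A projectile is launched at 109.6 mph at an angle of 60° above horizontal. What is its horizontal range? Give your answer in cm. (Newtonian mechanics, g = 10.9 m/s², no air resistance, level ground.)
R = v₀² sin(2θ) / g (with unit conversion) = 19070.0 cm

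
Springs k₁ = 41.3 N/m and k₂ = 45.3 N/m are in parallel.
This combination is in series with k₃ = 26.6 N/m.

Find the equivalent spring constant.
k₁₂ = k₁ + k₂ = 86.6 N/m (parallel)
1/k_eq = 1/k₁₂ + 1/k₃ → k_eq = 20.35 N/m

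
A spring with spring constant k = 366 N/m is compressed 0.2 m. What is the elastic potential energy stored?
PE = ½kx² = ½×366×0.2² = 7.32 J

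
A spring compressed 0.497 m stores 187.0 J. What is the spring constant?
PE = ½kx² → k = 2PE/x² = 2×187.0/0.497² = 1514.0 N/m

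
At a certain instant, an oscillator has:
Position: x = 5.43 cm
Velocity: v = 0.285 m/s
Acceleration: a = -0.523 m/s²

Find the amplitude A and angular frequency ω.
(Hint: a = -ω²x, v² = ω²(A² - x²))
a = −ω²x → ω = √(|a|/x) = √(0.523/0.0543) = 3.103 rad/s
v² = ω²(A² − x²) → A = √(x² + v²/ω²) = √(0.0543² + 0.285²/3.103²) = 0.1067 m = 10.67 cm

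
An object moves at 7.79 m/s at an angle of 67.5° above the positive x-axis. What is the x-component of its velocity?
vₓ = v cos(θ) = 7.79 × cos(67.5°) = 2.98 m/s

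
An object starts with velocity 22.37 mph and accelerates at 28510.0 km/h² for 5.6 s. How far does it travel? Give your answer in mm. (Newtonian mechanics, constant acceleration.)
d = v₀t + ½at² (with unit conversion) = 90500.0 mm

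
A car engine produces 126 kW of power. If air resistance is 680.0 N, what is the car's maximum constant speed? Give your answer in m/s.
P = Fv → v = P/F = 126000 W / 680 N = 185.3 m/s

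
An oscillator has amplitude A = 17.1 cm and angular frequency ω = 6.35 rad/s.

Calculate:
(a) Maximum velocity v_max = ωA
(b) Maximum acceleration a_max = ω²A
v_max = ωA = 6.35×0.171 = 1.086 m/s
a_max = ω²A = 6.35²×0.171 = 6.895 m/s²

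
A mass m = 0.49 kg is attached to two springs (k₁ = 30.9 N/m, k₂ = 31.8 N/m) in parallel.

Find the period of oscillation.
k_eq = k₁+k₂ = 62.7 N/m
T = 2π√(m/k_eq) = 2π√(0.49/62.7) = 0.5554 s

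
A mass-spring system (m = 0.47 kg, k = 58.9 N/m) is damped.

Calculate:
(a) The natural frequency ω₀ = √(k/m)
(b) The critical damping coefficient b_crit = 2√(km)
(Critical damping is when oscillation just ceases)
ω₀ = √(k/m) = √(58.9/0.47) = 11.19 rad/s
b_crit = 2√(km) = 2√(58.9×0.47) = 10.52 kg/s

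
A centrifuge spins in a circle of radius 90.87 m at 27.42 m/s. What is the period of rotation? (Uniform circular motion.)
T = 2πr/v = 2π×90.87/27.42 = 20.82 s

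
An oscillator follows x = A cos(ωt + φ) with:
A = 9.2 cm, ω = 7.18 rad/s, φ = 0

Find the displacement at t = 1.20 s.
x = A cos(ωt + φ) = 9.2×cos(7.18×1.2 + 0) = -6.352 cm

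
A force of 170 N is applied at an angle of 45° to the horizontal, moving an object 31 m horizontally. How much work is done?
W = Fd cosθ = 170×31×cos(45°) = 3726.5 J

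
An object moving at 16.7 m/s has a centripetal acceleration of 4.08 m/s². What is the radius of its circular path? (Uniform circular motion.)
r = v²/a_c = 16.7²/4.08 = 68.36 m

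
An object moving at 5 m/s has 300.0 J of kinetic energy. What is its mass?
KE = ½mv² → m = 2KE/v² = 2×300.0/5² = 24.0 kg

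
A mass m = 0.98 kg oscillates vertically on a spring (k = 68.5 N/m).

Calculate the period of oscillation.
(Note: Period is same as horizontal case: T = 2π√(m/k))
T = 2π√(m/k) = 2π√(0.98/68.5) = 0.7515 s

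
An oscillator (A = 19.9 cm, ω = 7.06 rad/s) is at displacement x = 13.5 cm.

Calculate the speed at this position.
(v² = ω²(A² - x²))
v = ω√(A² − x²) = 7.06×√(0.199² − 0.135²) = 1.032 m/s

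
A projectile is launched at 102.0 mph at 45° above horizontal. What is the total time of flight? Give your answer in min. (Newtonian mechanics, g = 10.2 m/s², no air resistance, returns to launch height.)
T = 2v₀sin(θ)/g (with unit conversion) = 0.1054 min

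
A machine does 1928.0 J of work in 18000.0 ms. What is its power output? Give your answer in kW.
P = W/t = 1928 J / 18 s = 107.1 W = 0.1071 kW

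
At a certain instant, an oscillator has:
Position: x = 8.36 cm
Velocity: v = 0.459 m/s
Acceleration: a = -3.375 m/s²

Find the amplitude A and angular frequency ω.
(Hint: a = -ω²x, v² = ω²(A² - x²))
a = −ω²x → ω = √(|a|/x) = √(3.375/0.0836) = 6.354 rad/s
v² = ω²(A² − x²) → A = √(x² + v²/ω²) = √(0.0836² + 0.459²/6.354²) = 0.1105 m = 11.05 cm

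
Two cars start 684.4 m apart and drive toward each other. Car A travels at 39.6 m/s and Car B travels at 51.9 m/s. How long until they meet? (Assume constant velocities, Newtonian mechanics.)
Combined speed: v_combined = 39.6 + 51.9 = 91.5 m/s
Time to meet: t = d/91.5 = 684.4/91.5 = 7.48 s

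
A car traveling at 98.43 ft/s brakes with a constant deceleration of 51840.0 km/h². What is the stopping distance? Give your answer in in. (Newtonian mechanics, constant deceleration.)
d = v₀² / (2a) (with unit conversion) = 4430.0 in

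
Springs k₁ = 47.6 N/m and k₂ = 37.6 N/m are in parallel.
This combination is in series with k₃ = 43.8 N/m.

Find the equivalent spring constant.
k₁₂ = k₁ + k₂ = 85.2 N/m (parallel)
1/k_eq = 1/k₁₂ + 1/k₃ → k_eq = 28.93 N/m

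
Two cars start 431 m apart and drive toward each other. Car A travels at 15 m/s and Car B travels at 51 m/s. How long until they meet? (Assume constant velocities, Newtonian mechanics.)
Combined speed: v_combined = 15 + 51 = 66 m/s
Time to meet: t = d/66 = 431/66 = 6.53 s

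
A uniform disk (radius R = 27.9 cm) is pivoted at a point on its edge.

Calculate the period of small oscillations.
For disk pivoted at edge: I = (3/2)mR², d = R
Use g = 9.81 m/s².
I/m = (3/2)R² = 0.1168 m²; d = R = 0.279 m
T = 2π√((3/2)R²/(gR)) = 2π√(3R/(2g)) = 1.298 s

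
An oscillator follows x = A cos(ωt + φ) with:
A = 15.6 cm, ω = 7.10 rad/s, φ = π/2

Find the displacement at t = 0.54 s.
x = A cos(ωt + φ) = 15.6×cos(7.1×0.54 + π/2) = 9.959 cm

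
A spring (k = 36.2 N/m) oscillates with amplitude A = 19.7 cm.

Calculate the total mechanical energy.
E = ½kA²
E = ½kA² = ½×36.2×(0.197)² = 0.7024 J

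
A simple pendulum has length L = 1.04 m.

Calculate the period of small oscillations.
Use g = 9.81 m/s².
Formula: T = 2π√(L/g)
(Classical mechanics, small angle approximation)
T = 2π√(L/g) = 2π√(1.04/9.81) = 2.046 s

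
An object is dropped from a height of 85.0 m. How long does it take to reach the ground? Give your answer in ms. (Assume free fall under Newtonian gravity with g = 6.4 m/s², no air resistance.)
t = √(2h/g) (with unit conversion) = 5154.0 ms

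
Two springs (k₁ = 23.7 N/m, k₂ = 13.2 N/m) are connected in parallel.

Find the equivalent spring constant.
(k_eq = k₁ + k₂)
k_eq = k₁ + k₂ = 23.7 + 13.2 = 36.9 N/m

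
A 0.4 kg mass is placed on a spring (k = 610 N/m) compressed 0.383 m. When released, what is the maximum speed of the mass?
½kx² = ½mv² → v = x√(k/m) = 0.383×√(610/0.4) = 14.96 m/s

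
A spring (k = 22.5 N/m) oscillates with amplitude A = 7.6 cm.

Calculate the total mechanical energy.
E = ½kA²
E = ½kA² = ½×22.5×(0.076)² = 0.06498 J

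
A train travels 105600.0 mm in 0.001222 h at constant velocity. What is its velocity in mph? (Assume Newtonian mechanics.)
v = d/t (with unit conversion) = 53.7 mph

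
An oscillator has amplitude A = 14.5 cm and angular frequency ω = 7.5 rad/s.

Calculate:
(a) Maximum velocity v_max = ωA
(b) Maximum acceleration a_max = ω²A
v_max = ωA = 7.5×0.145 = 1.087 m/s
a_max = ω²A = 7.5²×0.145 = 8.156 m/s²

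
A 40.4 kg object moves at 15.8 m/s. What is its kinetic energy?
KE = ½mv² = ½×40.4×15.8² = 5042.728 J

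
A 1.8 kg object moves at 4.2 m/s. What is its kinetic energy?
KE = ½mv² = ½×1.8×4.2² = 15.876 J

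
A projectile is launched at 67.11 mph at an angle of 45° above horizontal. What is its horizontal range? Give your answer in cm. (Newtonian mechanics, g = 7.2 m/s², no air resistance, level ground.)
R = v₀² sin(2θ) / g (with unit conversion) = 12500.0 cm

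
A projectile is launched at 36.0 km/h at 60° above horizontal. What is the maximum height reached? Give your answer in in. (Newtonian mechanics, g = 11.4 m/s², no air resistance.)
H = v₀²sin²(θ)/(2g) (with unit conversion) = 129.5 in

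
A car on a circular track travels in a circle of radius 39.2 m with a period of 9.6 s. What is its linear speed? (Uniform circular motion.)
v = 2πr/T = 2π×39.2/9.6 = 25.66 m/s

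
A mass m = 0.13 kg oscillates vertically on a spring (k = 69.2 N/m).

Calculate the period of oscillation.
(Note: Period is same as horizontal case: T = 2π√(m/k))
T = 2π√(m/k) = 2π√(0.13/69.2) = 0.2723 s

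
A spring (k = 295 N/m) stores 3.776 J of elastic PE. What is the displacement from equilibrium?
PE = ½kx² → x = √(2PE/k) = √(2×3.776/295) = 0.16 m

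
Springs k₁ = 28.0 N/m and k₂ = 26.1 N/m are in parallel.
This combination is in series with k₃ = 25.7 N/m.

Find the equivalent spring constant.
k₁₂ = k₁ + k₂ = 54.1 N/m (parallel)
1/k_eq = 1/k₁₂ + 1/k₃ → k_eq = 17.42 N/m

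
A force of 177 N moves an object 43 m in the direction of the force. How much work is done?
W = Fd = 177×43 = 7611.0 J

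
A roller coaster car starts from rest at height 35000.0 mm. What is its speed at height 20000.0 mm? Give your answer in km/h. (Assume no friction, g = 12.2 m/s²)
mgh₁ = ½mv₂² + mgh₂ → v₂ = √(2g(h₁−h₂)) = √(2×12.2×(35−20)) = 19.13 m/s = 68.87 km/h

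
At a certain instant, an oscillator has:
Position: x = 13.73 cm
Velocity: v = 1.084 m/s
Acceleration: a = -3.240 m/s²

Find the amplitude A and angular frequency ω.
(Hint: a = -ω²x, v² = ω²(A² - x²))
a = −ω²x → ω = √(|a|/x) = √(3.24/0.1373) = 4.858 rad/s
v² = ω²(A² − x²) → A = √(x² + v²/ω²) = √(0.1373² + 1.084²/4.858²) = 0.262 m = 26.2 cm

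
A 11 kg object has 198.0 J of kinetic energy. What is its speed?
KE = ½mv² → v = √(2KE/m) = √(2×198.0/11) = 6.0 m/s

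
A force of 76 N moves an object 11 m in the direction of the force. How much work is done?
W = Fd = 76×11 = 836.0 J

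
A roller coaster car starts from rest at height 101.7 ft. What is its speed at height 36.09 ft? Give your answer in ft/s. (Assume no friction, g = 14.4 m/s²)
mgh₁ = ½mv₂² + mgh₂ → v₂ = √(2g(h₁−h₂)) = √(2×14.4×(31−11)) = 24 m/s = 78.74 ft/s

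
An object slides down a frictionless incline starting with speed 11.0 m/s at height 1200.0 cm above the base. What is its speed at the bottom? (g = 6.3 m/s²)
½mv₀² + mgh = ½mv² → v = √(v₀² + 2gh) = √(11² + 2×6.3×12) = 16.5 m/s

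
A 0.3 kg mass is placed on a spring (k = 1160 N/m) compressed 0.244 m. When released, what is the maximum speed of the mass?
½kx² = ½mv² → v = x√(k/m) = 0.244×√(1160/0.3) = 15.17 m/s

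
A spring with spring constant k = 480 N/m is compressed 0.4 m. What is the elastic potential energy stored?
PE = ½kx² = ½×480×0.4² = 38.4 J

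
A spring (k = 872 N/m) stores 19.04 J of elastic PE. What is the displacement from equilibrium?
PE = ½kx² → x = √(2PE/k) = √(2×19.04/872) = 0.209 m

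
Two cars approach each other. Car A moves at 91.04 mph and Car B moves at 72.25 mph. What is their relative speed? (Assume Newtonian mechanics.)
v_rel = v_A + v_B = 91.04 + 72.25 = 163.3 mph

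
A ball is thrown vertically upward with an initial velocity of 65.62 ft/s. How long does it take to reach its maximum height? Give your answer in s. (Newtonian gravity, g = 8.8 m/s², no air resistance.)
t_up = v₀/g (with unit conversion) = 2.273 s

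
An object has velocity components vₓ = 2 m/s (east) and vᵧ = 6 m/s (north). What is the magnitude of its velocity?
|v| = √(vₓ² + vᵧ²) = √(2² + 6²) = √(40) = 6.32 m/s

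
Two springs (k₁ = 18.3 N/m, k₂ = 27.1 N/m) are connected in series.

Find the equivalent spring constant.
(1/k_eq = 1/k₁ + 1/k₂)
1/k_eq = 1/18.3 + 1/27.1 = 0.091545; k_eq = 10.92 N/m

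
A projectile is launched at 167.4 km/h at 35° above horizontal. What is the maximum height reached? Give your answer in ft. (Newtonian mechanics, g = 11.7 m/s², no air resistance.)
H = v₀²sin²(θ)/(2g) (with unit conversion) = 99.74 ft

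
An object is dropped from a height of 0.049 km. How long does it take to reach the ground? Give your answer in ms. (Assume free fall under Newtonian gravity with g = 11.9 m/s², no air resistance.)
t = √(2h/g) (with unit conversion) = 2870.0 ms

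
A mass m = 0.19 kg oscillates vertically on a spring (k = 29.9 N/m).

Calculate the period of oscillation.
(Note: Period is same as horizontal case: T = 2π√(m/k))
T = 2π√(m/k) = 2π√(0.19/29.9) = 0.5009 s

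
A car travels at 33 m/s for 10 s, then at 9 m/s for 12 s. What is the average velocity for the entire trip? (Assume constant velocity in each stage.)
d₁ = v₁t₁ = 33 × 10 = 330 m
d₂ = v₂t₂ = 9 × 12 = 108 m
d_total = 438 m, t_total = 22 s
v_avg = d_total/t_total = 438/22 = 19.91 m/s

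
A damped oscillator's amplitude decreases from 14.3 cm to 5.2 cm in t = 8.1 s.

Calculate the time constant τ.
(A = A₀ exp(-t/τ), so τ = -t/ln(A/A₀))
A/A₀ = 5.2/14.3 = 0.3636; ln(A/A₀) = -1.012
τ = −t/ln(A/A₀) = −8.1/-1.012 = 8.007 s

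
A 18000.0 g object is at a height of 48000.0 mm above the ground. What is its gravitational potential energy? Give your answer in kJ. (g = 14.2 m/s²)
PE = mgh = 18 kg × 14.2 m/s² × 48 m = 1.227e+04 J = 12.27 kJ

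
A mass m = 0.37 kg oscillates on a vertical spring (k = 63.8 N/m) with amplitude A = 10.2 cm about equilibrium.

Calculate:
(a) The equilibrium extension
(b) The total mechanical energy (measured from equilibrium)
x_eq = mg/k = 0.37×9.81/63.8 = 0.05689 m = 5.689 cm
E = ½kA² = ½×63.8×(0.102)² = 0.3319 J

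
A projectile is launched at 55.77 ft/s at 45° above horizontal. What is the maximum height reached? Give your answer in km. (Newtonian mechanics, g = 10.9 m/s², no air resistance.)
H = v₀²sin²(θ)/(2g) (with unit conversion) = 0.006627 km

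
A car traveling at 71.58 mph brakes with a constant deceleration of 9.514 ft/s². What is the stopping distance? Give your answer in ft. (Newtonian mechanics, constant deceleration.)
d = v₀² / (2a) (with unit conversion) = 579.2 ft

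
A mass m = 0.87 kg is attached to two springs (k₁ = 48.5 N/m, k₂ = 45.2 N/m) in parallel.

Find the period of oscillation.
k_eq = k₁+k₂ = 93.7 N/m
T = 2π√(m/k_eq) = 2π√(0.87/93.7) = 0.6054 s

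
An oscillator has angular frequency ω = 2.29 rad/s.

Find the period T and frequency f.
T = 2π/ω = 2π/2.29 = 2.744 s; f = ω/2π = 0.3645 Hz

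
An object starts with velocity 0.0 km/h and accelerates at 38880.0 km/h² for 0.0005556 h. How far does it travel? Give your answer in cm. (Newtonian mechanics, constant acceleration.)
d = v₀t + ½at² (with unit conversion) = 600.1 cm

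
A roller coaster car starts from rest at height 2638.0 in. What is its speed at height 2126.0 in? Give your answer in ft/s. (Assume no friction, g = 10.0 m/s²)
mgh₁ = ½mv₂² + mgh₂ → v₂ = √(2g(h₁−h₂)) = √(2×10.0×(67.01−54)) = 16.13 m/s = 52.91 ft/s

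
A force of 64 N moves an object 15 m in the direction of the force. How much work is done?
W = Fd = 64×15 = 960.0 J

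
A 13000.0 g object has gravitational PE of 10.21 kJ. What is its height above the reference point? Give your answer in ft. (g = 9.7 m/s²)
PE = mgh → h = PE/(mg) = 1.021e+04 J / (13 kg × 9.7 m/s²) = 80.97 m = 265.6 ft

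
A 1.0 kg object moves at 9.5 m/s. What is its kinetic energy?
KE = ½mv² = ½×1.0×9.5² = 45.125 J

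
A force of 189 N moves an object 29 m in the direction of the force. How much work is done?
W = Fd = 189×29 = 5481.0 J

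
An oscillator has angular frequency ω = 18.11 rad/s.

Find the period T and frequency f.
T = 2π/ω = 2π/18.11 = 0.3469 s; f = ω/2π = 2.882 Hz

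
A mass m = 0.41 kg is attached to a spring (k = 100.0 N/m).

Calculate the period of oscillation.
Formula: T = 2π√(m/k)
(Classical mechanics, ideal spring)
T = 2π√(m/k) = 2π√(0.41/100.0) = 0.4023 s; f = 1/T = 2.486 Hz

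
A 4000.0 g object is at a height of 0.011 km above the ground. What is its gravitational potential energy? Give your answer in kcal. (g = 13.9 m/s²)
PE = mgh = 4 kg × 13.9 m/s² × 11 m = 611.6 J = 0.1462 kcal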